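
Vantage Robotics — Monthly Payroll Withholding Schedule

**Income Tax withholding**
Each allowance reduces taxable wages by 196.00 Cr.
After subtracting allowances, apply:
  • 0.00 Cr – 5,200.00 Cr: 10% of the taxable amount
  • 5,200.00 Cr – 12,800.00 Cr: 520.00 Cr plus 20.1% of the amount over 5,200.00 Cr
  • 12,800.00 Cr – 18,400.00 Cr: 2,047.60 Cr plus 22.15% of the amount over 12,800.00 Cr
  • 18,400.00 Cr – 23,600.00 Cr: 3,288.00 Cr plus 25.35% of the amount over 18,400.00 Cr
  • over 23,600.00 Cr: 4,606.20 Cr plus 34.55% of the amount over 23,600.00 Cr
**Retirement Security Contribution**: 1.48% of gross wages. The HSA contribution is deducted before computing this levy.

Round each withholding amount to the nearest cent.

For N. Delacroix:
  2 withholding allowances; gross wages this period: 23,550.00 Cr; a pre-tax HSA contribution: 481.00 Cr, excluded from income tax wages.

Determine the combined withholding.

Income Tax: taxable = 23,550.00 Cr − 481.00 Cr − 2×196.00 Cr = 22,677.00 Cr
  3,288.00 Cr + 25.35% × (22,677.00 Cr − 18,400.00 Cr) = 3,288.00 Cr + 25.35% × 4,277.00 Cr = 4,372.22 Cr
Retirement Security Contribution: 1.48% × 23,069.00 Cr = 341.42 Cr
Total: 4,372.22 Cr + 341.42 Cr = 4,713.64 Cr

4,713.64 Cr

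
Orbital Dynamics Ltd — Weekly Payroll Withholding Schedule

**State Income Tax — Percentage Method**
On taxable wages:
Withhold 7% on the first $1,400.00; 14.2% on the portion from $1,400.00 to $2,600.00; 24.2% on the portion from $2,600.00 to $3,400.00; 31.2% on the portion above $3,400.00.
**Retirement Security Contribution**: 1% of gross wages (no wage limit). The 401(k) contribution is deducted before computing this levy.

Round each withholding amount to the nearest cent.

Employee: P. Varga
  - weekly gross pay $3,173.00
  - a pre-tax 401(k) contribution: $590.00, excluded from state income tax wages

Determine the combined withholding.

State Income Tax: taxable = $3,173.00 − $590.00 = $2,583.00
  $98.00 + 14.2% × ($2,583.00 − $1,400.00) = $98.00 + 14.2% × $1,183.00 = $265.99
Retirement Security Contribution: 1% × $2,583.00 = $25.83
Total: $265.99 + $25.83 = $291.82

$291.82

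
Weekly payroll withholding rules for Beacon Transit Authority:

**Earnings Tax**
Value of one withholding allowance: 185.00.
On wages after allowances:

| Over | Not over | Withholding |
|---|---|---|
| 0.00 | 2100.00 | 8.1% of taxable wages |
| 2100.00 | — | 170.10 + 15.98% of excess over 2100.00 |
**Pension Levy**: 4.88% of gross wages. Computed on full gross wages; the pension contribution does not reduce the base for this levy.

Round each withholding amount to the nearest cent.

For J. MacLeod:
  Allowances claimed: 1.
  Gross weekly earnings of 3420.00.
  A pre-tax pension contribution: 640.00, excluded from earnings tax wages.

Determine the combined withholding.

Earnings Tax: taxable = 3420.00 − 640.00 − 1×185.00 = 2595.00
  170.10 + 15.98% × (2595.00 − 2100.00) = 170.10 + 15.98% × 495.00 = 249.20
Pension Levy: 4.88% × 3420.00 = 166.90
Total: 249.20 + 166.90 = 416.10

416.10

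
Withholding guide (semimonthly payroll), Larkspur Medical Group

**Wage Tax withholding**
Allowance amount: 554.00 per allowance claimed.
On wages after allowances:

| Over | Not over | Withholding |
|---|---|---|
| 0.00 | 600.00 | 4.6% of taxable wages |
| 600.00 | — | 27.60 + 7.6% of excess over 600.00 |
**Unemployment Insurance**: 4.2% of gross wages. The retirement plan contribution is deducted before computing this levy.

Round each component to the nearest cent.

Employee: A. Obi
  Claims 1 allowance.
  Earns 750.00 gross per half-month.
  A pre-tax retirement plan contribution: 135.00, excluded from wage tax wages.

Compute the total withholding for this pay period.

Wage Tax: taxable = 750.00 − 135.00 − 1×554.00 = 61.00
  4.6% × 61.00 = 2.81
Unemployment Insurance: 4.2% × 615.00 = 25.83
Total: 2.81 + 25.83 = 28.64

28.64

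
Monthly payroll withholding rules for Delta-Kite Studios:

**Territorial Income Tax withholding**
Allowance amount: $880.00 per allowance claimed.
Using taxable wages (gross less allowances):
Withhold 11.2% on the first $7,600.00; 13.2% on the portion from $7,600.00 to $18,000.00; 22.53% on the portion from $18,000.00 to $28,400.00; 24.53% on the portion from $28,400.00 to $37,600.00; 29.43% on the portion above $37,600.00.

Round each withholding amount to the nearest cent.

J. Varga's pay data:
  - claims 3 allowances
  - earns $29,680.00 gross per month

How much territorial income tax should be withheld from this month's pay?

$4,260.71

Territorial Income Tax: taxable = $29,680.00 − 3×$880.00 = $27,040.00
  $2,224.00 + 22.53% × ($27,040.00 − $18,000.00) = $2,224.00 + 22.53% × $9,040.00 = $4,260.71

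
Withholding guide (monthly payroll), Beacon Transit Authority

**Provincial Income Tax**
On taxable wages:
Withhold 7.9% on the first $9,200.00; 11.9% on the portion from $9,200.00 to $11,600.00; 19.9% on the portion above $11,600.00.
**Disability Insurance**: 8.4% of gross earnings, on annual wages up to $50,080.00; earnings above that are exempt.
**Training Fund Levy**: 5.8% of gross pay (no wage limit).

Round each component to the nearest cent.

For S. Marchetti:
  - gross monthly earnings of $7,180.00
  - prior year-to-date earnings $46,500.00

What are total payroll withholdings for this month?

$1,284.38

Provincial Income Tax: taxable = $7,180.00
  7.9% × $7,180.00 = $567.22
Disability Insurance: cap $50,080.00 − YTD $46,500.00 = $3,580.00 subject; 8.4% × $3,580.00 = $300.72
Training Fund Levy: 5.8% × $7,180.00 = $416.44
Total: $567.22 + $300.72 + $416.44 = $1,284.38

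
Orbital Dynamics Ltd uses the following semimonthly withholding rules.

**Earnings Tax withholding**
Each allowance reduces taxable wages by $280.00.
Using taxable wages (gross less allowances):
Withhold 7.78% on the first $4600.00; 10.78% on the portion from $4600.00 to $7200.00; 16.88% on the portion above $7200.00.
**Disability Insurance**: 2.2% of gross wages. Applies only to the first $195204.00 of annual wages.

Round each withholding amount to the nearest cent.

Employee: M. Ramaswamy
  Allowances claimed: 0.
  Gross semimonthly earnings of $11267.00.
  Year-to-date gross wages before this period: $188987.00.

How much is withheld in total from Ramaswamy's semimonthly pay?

Earnings Tax: taxable = $11267.00
  $638.16 + 16.88% × ($11267.00 − $7200.00) = $638.16 + 16.88% × $4067.00 = $1324.67
Disability Insurance: cap $195204.00 − YTD $188987.00 = $6217.00 subject; 2.2% × $6217.00 = $136.77
Total: $1324.67 + $136.77 = $1461.44

$1461.44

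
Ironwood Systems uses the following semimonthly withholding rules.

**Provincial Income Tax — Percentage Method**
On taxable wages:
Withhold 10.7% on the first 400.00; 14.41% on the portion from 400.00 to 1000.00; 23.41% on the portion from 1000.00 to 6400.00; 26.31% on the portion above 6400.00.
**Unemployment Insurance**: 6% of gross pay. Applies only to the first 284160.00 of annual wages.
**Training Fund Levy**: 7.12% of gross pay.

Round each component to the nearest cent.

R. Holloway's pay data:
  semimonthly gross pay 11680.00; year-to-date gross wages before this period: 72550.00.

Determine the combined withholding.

Provincial Income Tax: taxable = 11680.00
  1393.40 + 26.31% × (11680.00 − 6400.00) = 1393.40 + 26.31% × 5280.00 = 2782.57
Unemployment Insurance: 6% × 11680.00 = 700.80
Training Fund Levy: 7.12% × 11680.00 = 831.62
Total: 2782.57 + 700.80 + 831.62 = 4314.99

4314.99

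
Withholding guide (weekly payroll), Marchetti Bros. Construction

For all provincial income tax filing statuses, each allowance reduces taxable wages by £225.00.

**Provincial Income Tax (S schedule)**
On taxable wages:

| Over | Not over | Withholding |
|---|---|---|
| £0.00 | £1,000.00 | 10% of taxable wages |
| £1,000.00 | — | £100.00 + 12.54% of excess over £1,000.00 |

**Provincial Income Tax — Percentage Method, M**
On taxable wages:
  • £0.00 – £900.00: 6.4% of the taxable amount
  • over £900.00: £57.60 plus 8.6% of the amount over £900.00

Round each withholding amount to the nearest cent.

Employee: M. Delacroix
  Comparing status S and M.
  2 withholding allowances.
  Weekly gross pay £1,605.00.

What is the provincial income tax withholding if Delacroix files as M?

£79.53

Provincial Income Tax (M): taxable = £1,605.00 − 2×£225.00 = £1,155.00
  £57.60 + 8.6% × (£1,155.00 − £900.00) = £57.60 + 8.6% × £255.00 = £79.53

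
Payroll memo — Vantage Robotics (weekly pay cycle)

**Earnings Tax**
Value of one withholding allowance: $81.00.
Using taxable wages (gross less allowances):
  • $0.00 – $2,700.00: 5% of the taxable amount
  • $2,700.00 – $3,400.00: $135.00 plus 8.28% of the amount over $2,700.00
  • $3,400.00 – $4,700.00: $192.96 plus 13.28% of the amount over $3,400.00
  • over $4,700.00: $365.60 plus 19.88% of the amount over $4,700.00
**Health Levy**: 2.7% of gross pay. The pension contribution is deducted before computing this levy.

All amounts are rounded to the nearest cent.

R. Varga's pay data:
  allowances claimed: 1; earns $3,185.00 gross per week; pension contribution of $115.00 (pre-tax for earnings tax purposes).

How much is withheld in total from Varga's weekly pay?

$241.82

Earnings Tax: taxable = $3,185.00 − $115.00 − 1×$81.00 = $2,989.00
  $135.00 + 8.28% × ($2,989.00 − $2,700.00) = $135.00 + 8.28% × $289.00 = $158.93
Health Levy: 2.7% × $3,070.00 = $82.89
Total: $158.93 + $82.89 = $241.82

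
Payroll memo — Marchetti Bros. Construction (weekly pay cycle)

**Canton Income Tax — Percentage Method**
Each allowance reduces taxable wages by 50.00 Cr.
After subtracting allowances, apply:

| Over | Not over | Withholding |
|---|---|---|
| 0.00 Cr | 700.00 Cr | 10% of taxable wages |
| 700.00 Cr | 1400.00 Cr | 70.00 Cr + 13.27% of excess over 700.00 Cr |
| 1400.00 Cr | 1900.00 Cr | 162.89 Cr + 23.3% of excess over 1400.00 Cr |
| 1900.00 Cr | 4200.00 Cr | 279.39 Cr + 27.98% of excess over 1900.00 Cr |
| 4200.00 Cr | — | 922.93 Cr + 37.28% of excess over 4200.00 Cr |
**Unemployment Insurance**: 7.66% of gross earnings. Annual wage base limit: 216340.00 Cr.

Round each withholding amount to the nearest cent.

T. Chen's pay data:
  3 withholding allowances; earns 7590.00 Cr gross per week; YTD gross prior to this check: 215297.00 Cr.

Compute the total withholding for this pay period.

2210.69 Cr

Canton Income Tax: taxable = 7590.00 Cr − 3×50.00 Cr = 7440.00 Cr
  922.93 Cr + 37.28% × (7440.00 Cr − 4200.00 Cr) = 922.93 Cr + 37.28% × 3240.00 Cr = 2130.80 Cr
Unemployment Insurance: cap 216340.00 Cr − YTD 215297.00 Cr = 1043.00 Cr subject; 7.66% × 1043.00 Cr = 79.89 Cr
Total: 2130.80 Cr + 79.89 Cr = 2210.69 Cr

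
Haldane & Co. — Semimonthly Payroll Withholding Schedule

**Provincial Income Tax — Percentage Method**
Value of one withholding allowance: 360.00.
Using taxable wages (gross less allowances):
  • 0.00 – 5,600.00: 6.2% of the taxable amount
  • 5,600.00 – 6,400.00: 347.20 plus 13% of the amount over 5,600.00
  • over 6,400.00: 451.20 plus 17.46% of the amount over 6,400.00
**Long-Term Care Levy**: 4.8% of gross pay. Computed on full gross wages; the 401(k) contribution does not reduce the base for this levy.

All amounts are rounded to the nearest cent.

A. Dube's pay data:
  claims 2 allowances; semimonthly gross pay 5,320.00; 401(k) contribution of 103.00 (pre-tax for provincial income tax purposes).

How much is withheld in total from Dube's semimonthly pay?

Provincial Income Tax: taxable = 5,320.00 − 103.00 − 2×360.00 = 4,497.00
  6.2% × 4,497.00 = 278.81
Long-Term Care Levy: 4.8% × 5,320.00 = 255.36
Total: 278.81 + 255.36 = 534.17

534.17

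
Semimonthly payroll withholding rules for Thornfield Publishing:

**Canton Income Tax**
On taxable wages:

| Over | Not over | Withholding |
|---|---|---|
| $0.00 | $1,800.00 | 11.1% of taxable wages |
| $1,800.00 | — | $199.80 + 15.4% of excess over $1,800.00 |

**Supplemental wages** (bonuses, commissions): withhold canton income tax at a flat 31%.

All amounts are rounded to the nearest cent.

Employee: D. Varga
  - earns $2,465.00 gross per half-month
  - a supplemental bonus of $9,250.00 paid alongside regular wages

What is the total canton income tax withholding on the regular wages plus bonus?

$3,169.71

Canton Income Tax: taxable = $2,465.00
  $199.80 + 15.4% × ($2,465.00 − $1,800.00) = $199.80 + 15.4% × $665.00 = $302.21
Supplemental (31% flat on bonus): 31% × $9,250.00 = $2,867.50
Total canton income tax: $302.21 + $2,867.50 = $3,169.71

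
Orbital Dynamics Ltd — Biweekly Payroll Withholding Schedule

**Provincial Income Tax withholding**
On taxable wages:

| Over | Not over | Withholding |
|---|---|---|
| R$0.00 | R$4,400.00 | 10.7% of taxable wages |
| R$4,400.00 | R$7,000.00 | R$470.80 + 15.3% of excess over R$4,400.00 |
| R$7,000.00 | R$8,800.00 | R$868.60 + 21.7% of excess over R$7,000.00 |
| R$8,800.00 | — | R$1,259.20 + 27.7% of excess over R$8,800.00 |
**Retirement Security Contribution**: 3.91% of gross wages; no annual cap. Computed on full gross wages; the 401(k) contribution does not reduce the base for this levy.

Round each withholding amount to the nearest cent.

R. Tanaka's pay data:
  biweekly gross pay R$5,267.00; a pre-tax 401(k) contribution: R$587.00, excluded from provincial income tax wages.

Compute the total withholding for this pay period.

R$719.58

Provincial Income Tax: taxable = R$5,267.00 − R$587.00 = R$4,680.00
  R$470.80 + 15.3% × (R$4,680.00 − R$4,400.00) = R$470.80 + 15.3% × R$280.00 = R$513.64
Retirement Security Contribution: 3.91% × R$5,267.00 = R$205.94
Total: R$513.64 + R$205.94 = R$719.58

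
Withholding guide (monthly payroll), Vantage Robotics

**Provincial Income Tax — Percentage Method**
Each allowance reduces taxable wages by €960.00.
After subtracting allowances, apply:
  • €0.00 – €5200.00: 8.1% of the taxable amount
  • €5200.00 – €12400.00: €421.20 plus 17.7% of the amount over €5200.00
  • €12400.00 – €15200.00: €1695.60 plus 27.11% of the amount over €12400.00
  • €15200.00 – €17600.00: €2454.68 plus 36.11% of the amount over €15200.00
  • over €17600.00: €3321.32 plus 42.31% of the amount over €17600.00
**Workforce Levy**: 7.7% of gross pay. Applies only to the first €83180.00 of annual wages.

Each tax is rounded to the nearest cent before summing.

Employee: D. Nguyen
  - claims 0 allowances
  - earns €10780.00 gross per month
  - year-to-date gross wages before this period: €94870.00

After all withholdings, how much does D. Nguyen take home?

€9371.14

Provincial Income Tax: taxable = €10780.00
  €421.20 + 17.7% × (€10780.00 − €5200.00) = €421.20 + 17.7% × €5580.00 = €1408.86
Workforce Levy: YTD €94870.00 ≥ cap €83180.00 → €0.00
Total withheld: €1408.86 + €0.00 = €1408.86
Net pay: €10780.00 − €1408.86 = €9371.14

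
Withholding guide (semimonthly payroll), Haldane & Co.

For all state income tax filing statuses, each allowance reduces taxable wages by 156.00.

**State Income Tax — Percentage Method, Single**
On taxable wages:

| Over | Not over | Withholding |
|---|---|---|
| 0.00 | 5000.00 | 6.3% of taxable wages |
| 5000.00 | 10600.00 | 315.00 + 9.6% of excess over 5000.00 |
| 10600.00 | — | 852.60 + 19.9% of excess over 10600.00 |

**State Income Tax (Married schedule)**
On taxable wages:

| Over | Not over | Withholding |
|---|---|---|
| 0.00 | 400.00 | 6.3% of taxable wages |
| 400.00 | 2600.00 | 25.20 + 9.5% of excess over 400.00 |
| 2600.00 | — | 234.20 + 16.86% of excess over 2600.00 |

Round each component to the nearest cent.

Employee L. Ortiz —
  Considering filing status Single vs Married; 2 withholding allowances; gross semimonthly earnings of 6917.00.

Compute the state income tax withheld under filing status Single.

State Income Tax (Single): taxable = 6917.00 − 2×156.00 = 6605.00
  315.00 + 9.6% × (6605.00 − 5000.00) = 315.00 + 9.6% × 1605.00 = 469.08

469.08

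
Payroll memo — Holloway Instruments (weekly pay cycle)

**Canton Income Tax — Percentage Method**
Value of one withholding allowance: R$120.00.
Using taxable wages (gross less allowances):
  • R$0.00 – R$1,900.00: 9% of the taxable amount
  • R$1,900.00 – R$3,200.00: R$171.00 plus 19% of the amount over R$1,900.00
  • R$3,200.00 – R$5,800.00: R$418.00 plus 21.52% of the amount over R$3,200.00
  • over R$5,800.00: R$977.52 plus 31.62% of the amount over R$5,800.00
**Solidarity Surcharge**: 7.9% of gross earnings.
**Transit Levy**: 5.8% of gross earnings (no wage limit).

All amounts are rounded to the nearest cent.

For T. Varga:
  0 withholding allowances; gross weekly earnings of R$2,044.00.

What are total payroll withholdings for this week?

Canton Income Tax: taxable = R$2,044.00
  R$171.00 + 19% × (R$2,044.00 − R$1,900.00) = R$171.00 + 19% × R$144.00 = R$198.36
Solidarity Surcharge: 7.9% × R$2,044.00 = R$161.48
Transit Levy: 5.8% × R$2,044.00 = R$118.55
Total: R$198.36 + R$161.48 + R$118.55 = R$478.39

R$478.39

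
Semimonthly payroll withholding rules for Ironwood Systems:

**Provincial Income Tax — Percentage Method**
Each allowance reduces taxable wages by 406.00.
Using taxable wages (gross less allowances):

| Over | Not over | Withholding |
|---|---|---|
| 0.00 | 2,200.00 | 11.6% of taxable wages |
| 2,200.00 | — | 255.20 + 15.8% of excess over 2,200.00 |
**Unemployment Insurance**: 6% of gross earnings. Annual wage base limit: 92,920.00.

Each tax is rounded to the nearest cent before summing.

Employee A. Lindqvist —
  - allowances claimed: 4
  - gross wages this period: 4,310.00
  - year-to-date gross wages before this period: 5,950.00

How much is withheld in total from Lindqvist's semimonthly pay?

590.59

Provincial Income Tax: taxable = 4,310.00 − 4×406.00 = 2,686.00
  255.20 + 15.8% × (2,686.00 − 2,200.00) = 255.20 + 15.8% × 486.00 = 331.99
Unemployment Insurance: 6% × 4,310.00 = 258.60
Total: 331.99 + 258.60 = 590.59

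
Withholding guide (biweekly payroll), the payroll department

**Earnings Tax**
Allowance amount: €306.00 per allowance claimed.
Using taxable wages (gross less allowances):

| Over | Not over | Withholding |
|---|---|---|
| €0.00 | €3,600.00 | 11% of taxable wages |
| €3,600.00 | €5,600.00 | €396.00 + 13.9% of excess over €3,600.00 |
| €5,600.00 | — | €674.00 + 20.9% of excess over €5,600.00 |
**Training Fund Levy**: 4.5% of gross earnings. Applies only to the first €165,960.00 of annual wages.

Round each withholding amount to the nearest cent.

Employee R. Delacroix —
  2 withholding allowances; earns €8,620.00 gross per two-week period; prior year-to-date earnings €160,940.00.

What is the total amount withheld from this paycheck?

€1,403.17

Earnings Tax: taxable = €8,620.00 − 2×€306.00 = €8,008.00
  €674.00 + 20.9% × (€8,008.00 − €5,600.00) = €674.00 + 20.9% × €2,408.00 = €1,177.27
Training Fund Levy: cap €165,960.00 − YTD €160,940.00 = €5,020.00 subject; 4.5% × €5,020.00 = €225.90
Total: €1,177.27 + €225.90 = €1,403.17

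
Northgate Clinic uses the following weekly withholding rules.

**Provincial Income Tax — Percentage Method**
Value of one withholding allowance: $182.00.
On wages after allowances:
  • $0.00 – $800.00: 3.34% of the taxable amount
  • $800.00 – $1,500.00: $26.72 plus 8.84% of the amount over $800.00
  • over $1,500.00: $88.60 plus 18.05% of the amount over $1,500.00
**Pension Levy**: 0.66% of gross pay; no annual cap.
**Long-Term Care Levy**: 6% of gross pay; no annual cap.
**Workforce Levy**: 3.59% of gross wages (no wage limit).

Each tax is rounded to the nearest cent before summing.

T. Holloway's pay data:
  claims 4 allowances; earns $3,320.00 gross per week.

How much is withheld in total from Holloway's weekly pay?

Provincial Income Tax: taxable = $3,320.00 − 4×$182.00 = $2,592.00
  $88.60 + 18.05% × ($2,592.00 − $1,500.00) = $88.60 + 18.05% × $1,092.00 = $285.71
Pension Levy: 0.66% × $3,320.00 = $21.91
Long-Term Care Levy: 6% × $3,320.00 = $199.20
Workforce Levy: 3.59% × $3,320.00 = $119.19
Total: $285.71 + $21.91 + $199.20 + $119.19 = $626.01

$626.01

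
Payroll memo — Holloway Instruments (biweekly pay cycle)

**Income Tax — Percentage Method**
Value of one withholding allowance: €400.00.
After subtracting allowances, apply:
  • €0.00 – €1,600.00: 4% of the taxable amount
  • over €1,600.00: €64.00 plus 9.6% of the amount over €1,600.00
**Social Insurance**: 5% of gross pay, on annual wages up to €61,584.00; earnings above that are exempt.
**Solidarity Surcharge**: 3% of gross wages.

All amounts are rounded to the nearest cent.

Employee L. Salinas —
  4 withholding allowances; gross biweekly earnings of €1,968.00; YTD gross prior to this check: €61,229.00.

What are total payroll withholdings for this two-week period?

Income Tax: taxable = €1,968.00 − 4×€400.00 = €368.00
  4% × €368.00 = €14.72
Social Insurance: cap €61,584.00 − YTD €61,229.00 = €355.00 subject; 5% × €355.00 = €17.75
Solidarity Surcharge: 3% × €1,968.00 = €59.04
Total: €14.72 + €17.75 + €59.04 = €91.51

€91.51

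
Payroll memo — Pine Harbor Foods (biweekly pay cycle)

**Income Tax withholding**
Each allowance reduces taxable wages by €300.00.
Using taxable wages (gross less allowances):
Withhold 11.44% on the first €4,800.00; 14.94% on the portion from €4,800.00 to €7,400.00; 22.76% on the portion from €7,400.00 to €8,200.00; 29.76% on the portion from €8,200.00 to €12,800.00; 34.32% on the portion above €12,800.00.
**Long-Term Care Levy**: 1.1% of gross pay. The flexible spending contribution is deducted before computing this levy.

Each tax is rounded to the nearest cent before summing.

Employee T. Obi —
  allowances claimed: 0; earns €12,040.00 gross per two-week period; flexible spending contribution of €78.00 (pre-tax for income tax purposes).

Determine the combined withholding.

€2,370.79

Income Tax: taxable = €12,040.00 − €78.00 = €11,962.00
  €1,119.64 + 29.76% × (€11,962.00 − €8,200.00) = €1,119.64 + 29.76% × €3,762.00 = €2,239.21
Long-Term Care Levy: 1.1% × €11,962.00 = €131.58
Total: €2,239.21 + €131.58 = €2,370.79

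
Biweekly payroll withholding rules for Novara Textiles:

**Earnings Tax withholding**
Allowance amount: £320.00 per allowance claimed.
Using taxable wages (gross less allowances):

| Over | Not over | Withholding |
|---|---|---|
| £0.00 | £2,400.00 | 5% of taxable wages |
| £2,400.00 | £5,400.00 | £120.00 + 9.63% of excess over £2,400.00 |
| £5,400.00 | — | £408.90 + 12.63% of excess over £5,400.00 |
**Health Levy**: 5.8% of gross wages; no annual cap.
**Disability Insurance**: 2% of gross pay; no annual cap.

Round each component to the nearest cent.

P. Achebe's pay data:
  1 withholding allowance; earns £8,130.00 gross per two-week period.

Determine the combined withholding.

Earnings Tax: taxable = £8,130.00 − 1×£320.00 = £7,810.00
  £408.90 + 12.63% × (£7,810.00 − £5,400.00) = £408.90 + 12.63% × £2,410.00 = £713.28
Health Levy: 5.8% × £8,130.00 = £471.54
Disability Insurance: 2% × £8,130.00 = £162.60
Total: £713.28 + £471.54 + £162.60 = £1,347.42

£1,347.42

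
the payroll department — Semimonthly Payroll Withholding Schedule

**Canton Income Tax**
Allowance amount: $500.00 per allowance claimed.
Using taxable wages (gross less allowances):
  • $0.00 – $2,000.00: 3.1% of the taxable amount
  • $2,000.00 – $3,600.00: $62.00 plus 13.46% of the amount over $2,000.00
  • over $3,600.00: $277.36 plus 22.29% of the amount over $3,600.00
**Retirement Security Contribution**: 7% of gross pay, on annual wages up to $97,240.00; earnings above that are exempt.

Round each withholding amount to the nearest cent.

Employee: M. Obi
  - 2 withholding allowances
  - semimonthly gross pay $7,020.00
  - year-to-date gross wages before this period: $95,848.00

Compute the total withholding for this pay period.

$914.22

Canton Income Tax: taxable = $7,020.00 − 2×$500.00 = $6,020.00
  $277.36 + 22.29% × ($6,020.00 − $3,600.00) = $277.36 + 22.29% × $2,420.00 = $816.78
Retirement Security Contribution: cap $97,240.00 − YTD $95,848.00 = $1,392.00 subject; 7% × $1,392.00 = $97.44
Total: $816.78 + $97.44 = $914.22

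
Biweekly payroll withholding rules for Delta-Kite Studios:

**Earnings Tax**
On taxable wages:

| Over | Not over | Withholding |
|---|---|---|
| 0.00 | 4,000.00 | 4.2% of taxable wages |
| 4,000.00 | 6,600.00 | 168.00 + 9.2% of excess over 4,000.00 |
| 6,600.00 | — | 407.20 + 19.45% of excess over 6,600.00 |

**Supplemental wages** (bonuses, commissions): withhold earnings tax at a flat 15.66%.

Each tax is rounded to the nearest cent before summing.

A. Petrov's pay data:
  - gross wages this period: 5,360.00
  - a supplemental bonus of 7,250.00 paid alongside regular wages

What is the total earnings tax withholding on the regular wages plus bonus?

Earnings Tax: taxable = 5,360.00
  168.00 + 9.2% × (5,360.00 − 4,000.00) = 168.00 + 9.2% × 1,360.00 = 293.12
Supplemental (15.66% flat on bonus): 15.66% × 7,250.00 = 1,135.35
Total earnings tax: 293.12 + 1,135.35 = 1,428.47

1,428.47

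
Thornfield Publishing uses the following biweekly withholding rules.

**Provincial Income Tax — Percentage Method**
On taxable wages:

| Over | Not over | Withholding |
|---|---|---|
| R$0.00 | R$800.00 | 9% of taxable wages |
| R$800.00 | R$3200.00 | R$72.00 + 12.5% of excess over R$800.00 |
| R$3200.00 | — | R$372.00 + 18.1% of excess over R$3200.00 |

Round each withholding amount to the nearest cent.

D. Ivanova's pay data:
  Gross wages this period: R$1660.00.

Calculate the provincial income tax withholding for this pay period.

R$179.50

Provincial Income Tax: taxable = R$1660.00
  R$72.00 + 12.5% × (R$1660.00 − R$800.00) = R$72.00 + 12.5% × R$860.00 = R$179.50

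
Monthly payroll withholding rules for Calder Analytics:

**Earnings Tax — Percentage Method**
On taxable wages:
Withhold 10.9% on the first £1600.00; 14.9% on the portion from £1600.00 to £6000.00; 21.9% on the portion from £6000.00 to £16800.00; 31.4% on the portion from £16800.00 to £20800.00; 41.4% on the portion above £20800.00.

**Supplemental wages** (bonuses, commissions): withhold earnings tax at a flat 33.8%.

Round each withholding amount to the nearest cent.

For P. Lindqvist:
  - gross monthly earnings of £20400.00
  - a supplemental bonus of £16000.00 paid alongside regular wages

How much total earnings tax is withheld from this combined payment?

Earnings Tax: taxable = £20400.00
  £3195.20 + 31.4% × (£20400.00 − £16800.00) = £3195.20 + 31.4% × £3600.00 = £4325.60
Supplemental (33.8% flat on bonus): 33.8% × £16000.00 = £5408.00
Total earnings tax: £4325.60 + £5408.00 = £9733.60

£9733.60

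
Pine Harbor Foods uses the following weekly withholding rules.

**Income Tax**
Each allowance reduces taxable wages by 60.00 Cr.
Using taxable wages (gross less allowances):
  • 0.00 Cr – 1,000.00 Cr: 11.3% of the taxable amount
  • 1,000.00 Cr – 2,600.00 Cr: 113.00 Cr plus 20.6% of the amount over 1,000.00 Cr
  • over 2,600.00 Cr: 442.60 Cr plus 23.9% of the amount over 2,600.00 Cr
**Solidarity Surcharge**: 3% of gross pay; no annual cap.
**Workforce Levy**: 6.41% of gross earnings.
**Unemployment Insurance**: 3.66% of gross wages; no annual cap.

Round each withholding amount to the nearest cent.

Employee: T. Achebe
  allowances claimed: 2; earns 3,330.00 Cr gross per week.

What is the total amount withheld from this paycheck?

Income Tax: taxable = 3,330.00 Cr − 2×60.00 Cr = 3,210.00 Cr
  442.60 Cr + 23.9% × (3,210.00 Cr − 2,600.00 Cr) = 442.60 Cr + 23.9% × 610.00 Cr = 588.39 Cr
Solidarity Surcharge: 3% × 3,330.00 Cr = 99.90 Cr
Workforce Levy: 6.41% × 3,330.00 Cr = 213.45 Cr
Unemployment Insurance: 3.66% × 3,330.00 Cr = 121.88 Cr
Total: 588.39 Cr + 99.90 Cr + 213.45 Cr + 121.88 Cr = 1,023.62 Cr

1,023.62 Cr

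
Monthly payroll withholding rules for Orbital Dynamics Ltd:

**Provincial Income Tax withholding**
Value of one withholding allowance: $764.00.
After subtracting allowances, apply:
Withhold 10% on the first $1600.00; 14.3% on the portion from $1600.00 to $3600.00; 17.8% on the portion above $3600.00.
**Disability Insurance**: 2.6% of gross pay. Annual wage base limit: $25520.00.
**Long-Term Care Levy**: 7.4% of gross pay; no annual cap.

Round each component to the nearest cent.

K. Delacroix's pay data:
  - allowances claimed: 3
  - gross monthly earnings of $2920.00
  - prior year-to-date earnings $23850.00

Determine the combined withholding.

$322.30

Provincial Income Tax: taxable = $2920.00 − 3×$764.00 = $628.00
  10% × $628.00 = $62.80
Disability Insurance: cap $25520.00 − YTD $23850.00 = $1670.00 subject; 2.6% × $1670.00 = $43.42
Long-Term Care Levy: 7.4% × $2920.00 = $216.08
Total: $62.80 + $43.42 + $216.08 = $322.30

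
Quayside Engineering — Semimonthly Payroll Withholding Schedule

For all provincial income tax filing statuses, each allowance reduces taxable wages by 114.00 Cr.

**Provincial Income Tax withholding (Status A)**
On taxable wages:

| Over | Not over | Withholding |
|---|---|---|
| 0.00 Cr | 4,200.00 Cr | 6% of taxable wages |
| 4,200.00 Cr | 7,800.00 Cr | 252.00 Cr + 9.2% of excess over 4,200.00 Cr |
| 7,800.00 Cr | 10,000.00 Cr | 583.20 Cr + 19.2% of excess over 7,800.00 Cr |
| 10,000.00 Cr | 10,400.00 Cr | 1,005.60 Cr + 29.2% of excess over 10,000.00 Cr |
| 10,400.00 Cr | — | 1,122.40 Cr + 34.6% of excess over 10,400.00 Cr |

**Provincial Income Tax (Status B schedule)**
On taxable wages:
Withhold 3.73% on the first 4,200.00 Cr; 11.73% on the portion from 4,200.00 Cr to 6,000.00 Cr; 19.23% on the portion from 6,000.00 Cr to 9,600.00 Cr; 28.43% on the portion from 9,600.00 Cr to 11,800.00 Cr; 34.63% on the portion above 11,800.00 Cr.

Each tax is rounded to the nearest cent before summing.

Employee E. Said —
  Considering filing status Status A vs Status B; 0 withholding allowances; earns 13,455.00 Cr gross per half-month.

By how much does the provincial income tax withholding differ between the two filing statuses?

79.24 Cr

Provincial Income Tax (Status A): taxable = 13,455.00 Cr
  1,122.40 Cr + 34.6% × (13,455.00 Cr − 10,400.00 Cr) = 1,122.40 Cr + 34.6% × 3,055.00 Cr = 2,179.43 Cr
Provincial Income Tax (Status B): taxable = 13,455.00 Cr
  1,685.54 Cr + 34.63% × (13,455.00 Cr − 11,800.00 Cr) = 1,685.54 Cr + 34.63% × 1,655.00 Cr = 2,258.67 Cr
Difference: |2,179.43 Cr − 2,258.67 Cr| = 79.24 Cr (higher under Status B)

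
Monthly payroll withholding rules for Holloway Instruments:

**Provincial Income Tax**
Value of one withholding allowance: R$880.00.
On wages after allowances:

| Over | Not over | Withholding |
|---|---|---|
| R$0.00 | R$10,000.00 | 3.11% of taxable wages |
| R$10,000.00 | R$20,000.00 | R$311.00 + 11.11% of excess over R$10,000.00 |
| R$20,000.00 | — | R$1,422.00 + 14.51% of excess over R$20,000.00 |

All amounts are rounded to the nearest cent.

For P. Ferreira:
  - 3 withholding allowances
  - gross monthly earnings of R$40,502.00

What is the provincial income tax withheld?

Provincial Income Tax: taxable = R$40,502.00 − 3×R$880.00 = R$37,862.00
  R$1,422.00 + 14.51% × (R$37,862.00 − R$20,000.00) = R$1,422.00 + 14.51% × R$17,862.00 = R$4,013.78

R$4,013.78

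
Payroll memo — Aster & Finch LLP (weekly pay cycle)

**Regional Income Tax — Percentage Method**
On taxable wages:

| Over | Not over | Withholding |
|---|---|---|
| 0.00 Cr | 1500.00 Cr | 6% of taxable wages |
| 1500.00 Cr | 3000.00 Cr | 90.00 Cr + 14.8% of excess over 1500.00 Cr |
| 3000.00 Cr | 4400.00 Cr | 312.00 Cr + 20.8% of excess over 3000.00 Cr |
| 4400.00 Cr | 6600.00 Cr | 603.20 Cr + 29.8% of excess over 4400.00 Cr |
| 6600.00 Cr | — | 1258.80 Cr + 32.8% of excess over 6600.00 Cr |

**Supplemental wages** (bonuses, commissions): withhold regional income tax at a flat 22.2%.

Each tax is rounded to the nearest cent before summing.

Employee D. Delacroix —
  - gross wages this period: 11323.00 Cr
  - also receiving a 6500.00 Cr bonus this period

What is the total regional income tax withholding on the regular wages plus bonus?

Regional Income Tax: taxable = 11323.00 Cr
  1258.80 Cr + 32.8% × (11323.00 Cr − 6600.00 Cr) = 1258.80 Cr + 32.8% × 4723.00 Cr = 2807.94 Cr
Supplemental (22.2% flat on bonus): 22.2% × 6500.00 Cr = 1443.00 Cr
Total regional income tax: 2807.94 Cr + 1443.00 Cr = 4250.94 Cr

4250.94 Cr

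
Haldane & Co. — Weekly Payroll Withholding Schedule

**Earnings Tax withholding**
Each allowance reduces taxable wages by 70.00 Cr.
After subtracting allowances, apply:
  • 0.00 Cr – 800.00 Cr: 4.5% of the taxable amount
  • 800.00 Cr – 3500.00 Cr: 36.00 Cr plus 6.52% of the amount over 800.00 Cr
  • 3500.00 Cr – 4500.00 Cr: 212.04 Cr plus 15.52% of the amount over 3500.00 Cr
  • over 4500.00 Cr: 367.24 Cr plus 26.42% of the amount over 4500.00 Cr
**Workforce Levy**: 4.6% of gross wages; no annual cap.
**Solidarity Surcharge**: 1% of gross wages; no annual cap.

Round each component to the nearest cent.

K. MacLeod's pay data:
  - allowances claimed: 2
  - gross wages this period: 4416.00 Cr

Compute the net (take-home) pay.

3836.22 Cr

Earnings Tax: taxable = 4416.00 Cr − 2×70.00 Cr = 4276.00 Cr
  212.04 Cr + 15.52% × (4276.00 Cr − 3500.00 Cr) = 212.04 Cr + 15.52% × 776.00 Cr = 332.48 Cr
Workforce Levy: 4.6% × 4416.00 Cr = 203.14 Cr
Solidarity Surcharge: 1% × 4416.00 Cr = 44.16 Cr
Total withheld: 332.48 Cr + 203.14 Cr + 44.16 Cr = 579.78 Cr
Net pay: 4416.00 Cr − 579.78 Cr = 3836.22 Cr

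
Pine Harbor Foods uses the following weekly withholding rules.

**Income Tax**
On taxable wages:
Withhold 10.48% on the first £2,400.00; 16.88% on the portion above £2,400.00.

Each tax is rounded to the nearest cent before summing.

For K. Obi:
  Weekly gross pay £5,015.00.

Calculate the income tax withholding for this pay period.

Income Tax: taxable = £5,015.00
  £251.52 + 16.88% × (£5,015.00 − £2,400.00) = £251.52 + 16.88% × £2,615.00 = £692.93

£692.93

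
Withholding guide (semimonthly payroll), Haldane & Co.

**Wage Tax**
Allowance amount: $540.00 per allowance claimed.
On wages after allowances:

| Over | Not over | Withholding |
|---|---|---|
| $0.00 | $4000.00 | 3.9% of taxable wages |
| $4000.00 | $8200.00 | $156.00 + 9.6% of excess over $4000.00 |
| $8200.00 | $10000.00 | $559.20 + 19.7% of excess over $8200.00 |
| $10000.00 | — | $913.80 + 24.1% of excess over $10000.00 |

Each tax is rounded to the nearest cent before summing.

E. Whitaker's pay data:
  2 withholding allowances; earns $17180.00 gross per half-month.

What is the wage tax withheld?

Wage Tax: taxable = $17180.00 − 2×$540.00 = $16100.00
  $913.80 + 24.1% × ($16100.00 − $10000.00) = $913.80 + 24.1% × $6100.00 = $2383.90

$2383.90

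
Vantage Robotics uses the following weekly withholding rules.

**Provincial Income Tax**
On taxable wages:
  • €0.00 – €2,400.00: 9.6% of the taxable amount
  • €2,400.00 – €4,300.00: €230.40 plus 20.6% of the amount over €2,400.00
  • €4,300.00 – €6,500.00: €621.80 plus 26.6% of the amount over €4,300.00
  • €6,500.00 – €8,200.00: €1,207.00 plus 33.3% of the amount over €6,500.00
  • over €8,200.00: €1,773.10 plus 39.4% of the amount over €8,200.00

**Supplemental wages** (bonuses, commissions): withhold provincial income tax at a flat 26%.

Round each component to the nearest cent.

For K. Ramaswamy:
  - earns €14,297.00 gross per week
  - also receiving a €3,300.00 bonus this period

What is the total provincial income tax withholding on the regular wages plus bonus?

€5,033.32

Provincial Income Tax: taxable = €14,297.00
  €1,773.10 + 39.4% × (€14,297.00 − €8,200.00) = €1,773.10 + 39.4% × €6,097.00 = €4,175.32
Supplemental (26% flat on bonus): 26% × €3,300.00 = €858.00
Total provincial income tax: €4,175.32 + €858.00 = €5,033.32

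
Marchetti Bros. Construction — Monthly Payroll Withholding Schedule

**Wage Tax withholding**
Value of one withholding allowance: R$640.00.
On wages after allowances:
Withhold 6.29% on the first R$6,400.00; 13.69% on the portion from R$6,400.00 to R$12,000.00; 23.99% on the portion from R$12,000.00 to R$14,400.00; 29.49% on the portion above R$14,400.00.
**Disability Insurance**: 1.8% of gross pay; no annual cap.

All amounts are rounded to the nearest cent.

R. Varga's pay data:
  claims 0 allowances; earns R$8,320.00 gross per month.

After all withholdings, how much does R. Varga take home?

R$7,504.83

Wage Tax: taxable = R$8,320.00
  R$402.56 + 13.69% × (R$8,320.00 − R$6,400.00) = R$402.56 + 13.69% × R$1,920.00 = R$665.41
Disability Insurance: 1.8% × R$8,320.00 = R$149.76
Total withheld: R$665.41 + R$149.76 = R$815.17
Net pay: R$8,320.00 − R$815.17 = R$7,504.83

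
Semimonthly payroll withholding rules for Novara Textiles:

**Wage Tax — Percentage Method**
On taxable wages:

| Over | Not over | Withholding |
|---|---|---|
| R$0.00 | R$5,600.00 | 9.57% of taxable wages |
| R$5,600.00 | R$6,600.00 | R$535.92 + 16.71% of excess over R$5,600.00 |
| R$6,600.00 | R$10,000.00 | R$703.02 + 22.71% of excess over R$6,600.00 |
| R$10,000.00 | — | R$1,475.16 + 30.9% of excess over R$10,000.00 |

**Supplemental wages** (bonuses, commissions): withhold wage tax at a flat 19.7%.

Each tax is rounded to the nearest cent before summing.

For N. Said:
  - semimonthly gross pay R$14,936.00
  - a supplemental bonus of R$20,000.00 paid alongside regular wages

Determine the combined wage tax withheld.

Wage Tax: taxable = R$14,936.00
  R$1,475.16 + 30.9% × (R$14,936.00 − R$10,000.00) = R$1,475.16 + 30.9% × R$4,936.00 = R$3,000.38
Supplemental (19.7% flat on bonus): 19.7% × R$20,000.00 = R$3,940.00
Total wage tax: R$3,000.38 + R$3,940.00 = R$6,940.38

R$6,940.38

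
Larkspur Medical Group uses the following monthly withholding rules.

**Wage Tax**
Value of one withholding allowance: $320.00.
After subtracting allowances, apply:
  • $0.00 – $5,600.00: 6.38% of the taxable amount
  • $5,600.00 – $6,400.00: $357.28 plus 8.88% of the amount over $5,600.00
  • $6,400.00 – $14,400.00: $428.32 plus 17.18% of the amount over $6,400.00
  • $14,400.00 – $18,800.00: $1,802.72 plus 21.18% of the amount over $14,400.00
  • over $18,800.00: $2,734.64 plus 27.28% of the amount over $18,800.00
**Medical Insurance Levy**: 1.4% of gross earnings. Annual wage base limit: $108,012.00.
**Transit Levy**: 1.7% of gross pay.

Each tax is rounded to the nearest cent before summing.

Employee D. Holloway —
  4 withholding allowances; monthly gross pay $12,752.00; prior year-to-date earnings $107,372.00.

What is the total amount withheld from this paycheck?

$1,525.43

Wage Tax: taxable = $12,752.00 − 4×$320.00 = $11,472.00
  $428.32 + 17.18% × ($11,472.00 − $6,400.00) = $428.32 + 17.18% × $5,072.00 = $1,299.69
Medical Insurance Levy: cap $108,012.00 − YTD $107,372.00 = $640.00 subject; 1.4% × $640.00 = $8.96
Transit Levy: 1.7% × $12,752.00 = $216.78
Total: $1,299.69 + $8.96 + $216.78 = $1,525.43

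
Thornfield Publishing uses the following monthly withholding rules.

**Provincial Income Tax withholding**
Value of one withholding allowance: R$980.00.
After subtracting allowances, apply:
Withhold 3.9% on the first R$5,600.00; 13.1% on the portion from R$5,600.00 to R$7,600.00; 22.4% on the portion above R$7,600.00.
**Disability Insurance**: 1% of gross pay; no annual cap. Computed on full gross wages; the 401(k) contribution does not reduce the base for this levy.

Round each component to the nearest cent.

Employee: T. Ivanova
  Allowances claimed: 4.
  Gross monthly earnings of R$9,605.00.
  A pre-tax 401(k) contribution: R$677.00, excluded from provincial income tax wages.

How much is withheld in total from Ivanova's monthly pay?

R$291.36

Provincial Income Tax: taxable = R$9,605.00 − R$677.00 − 4×R$980.00 = R$5,008.00
  3.9% × R$5,008.00 = R$195.31
Disability Insurance: 1% × R$9,605.00 = R$96.05
Total: R$195.31 + R$96.05 = R$291.36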